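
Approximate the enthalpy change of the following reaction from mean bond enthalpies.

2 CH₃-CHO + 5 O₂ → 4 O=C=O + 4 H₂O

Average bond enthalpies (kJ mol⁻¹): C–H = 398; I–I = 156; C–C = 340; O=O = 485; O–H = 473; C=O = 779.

ΔH ≈ −2169 kJ

Bonds broken (reactants):
  C–C: 2 × 340 = 680
  C–H: 8 × 398 = 3184
  C=O: 2 × 779 = 1558
  O=O: 5 × 485 = 2425
  Σ(broken) = 7847 kJ
Bonds formed (products):
  C=O: 8 × 779 = 6232
  O–H: 8 × 473 = 3784
  Σ(formed) = 10016 kJ
ΔH = Σ(broken) − Σ(formed) = 7847 − 10016 = −2169 kJ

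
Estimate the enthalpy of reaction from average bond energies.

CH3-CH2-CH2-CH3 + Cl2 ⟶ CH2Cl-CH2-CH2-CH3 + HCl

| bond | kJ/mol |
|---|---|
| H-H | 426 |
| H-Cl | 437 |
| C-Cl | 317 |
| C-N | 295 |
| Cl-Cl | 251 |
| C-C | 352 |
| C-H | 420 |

Bonds broken (reactants):
  C-C: 3 × 352 = 1056
  C-H: 10 × 420 = 4200
  Cl-Cl: 1 × 251 = 251
  Σ(broken) = 5507 kJ
Bonds formed (products):
  C-C: 3 × 352 = 1056
  C-Cl: 1 × 317 = 317
  C-H: 9 × 420 = 3780
  H-Cl: 1 × 437 = 437
  Σ(formed) = 5590 kJ
ΔH = Σ(broken) − Σ(formed) = 5507 − 5590 = −83 kJ

ΔH ≈ −83 kJ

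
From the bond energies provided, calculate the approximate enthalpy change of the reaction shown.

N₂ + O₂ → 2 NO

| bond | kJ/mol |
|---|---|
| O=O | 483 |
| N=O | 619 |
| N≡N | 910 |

ΔH ≈ +155 kJ

Bonds broken (reactants):
  N≡N: 1 × 910 = 910
  O=O: 1 × 483 = 483
  Σ(broken) = 1393 kJ
Bonds formed (products):
  N=O: 2 × 619 = 1238
  Σ(formed) = 1238 kJ
ΔH = Σ(broken) − Σ(formed) = 1393 − 1238 = +155 kJ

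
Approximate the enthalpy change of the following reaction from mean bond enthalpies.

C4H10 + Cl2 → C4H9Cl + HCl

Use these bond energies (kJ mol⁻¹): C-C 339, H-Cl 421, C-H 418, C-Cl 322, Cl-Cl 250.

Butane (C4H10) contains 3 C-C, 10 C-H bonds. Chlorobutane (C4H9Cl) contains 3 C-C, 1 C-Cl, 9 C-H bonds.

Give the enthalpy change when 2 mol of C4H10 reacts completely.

ΔH = −150 kJ

Bonds broken (reactants):
  C-C: 3 × 339 = 1017
  C-H: 10 × 418 = 4180
  Cl-Cl: 1 × 250 = 250
  Σ(broken) = 5447 kJ
Bonds formed (products):
  C-C: 3 × 339 = 1017
  C-Cl: 1 × 322 = 322
  C-H: 9 × 418 = 3762
  H-Cl: 1 × 421 = 421
  Σ(formed) = 5522 kJ
ΔH = Σ(broken) − Σ(formed) = 5447 − 5522 = −75 kJ
For 2× the reaction as written: 2 × (−75) = −150 kJ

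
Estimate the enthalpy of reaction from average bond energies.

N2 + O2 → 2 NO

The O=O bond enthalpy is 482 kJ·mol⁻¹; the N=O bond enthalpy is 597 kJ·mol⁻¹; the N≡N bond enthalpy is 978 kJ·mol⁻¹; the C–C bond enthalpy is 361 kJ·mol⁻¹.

ΔH ≈ +266 kJ

Bonds broken (reactants):
  N≡N: 1 × 978 = 978
  O=O: 1 × 482 = 482
  Σ(broken) = 1460 kJ
Bonds formed (products):
  N=O: 2 × 597 = 1194
  Σ(formed) = 1194 kJ
ΔH = Σ(broken) − Σ(formed) = 1460 − 1194 = +266 kJ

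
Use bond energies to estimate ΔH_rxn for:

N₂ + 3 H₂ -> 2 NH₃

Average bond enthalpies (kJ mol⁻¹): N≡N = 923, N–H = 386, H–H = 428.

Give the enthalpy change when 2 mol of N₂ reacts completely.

ΔH = −218 kJ

Bonds broken (reactants):
  H–H: 3 × 428 = 1284
  N≡N: 1 × 923 = 923
  Σ(broken) = 2207 kJ
Bonds formed (products):
  N–H: 6 × 386 = 2316
  Σ(formed) = 2316 kJ
ΔH = Σ(broken) − Σ(formed) = 2207 − 2316 = −109 kJ
For 2× the reaction as written: 2 × (−109) = −218 kJ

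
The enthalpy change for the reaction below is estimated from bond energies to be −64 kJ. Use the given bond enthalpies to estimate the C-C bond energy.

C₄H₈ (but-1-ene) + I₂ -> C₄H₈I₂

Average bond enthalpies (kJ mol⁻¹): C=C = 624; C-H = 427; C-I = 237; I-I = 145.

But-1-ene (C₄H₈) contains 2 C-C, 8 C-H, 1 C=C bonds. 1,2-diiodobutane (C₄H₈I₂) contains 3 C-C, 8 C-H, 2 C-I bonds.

D(C-C) ≈ 359 kJ/mol

Let D be the C-C bond energy.
Σ(broken) = 2×D + 8×427 + 1×624 + 1×145 = 4185 + 2D
Σ(formed) = 3×D + 8×427 + 2×237 = 3890 + 3D
ΔH = Σ(broken) − Σ(formed) = (4185 + 2D) − (3890 + 3D) = +295 − D
Setting this equal to −64 kJ gives D = 359 kJ/mol.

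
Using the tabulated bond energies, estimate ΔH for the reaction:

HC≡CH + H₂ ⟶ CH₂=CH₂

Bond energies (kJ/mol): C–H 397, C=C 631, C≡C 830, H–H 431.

ΔH ≈ −164 kJ

Bonds broken (reactants):
  C≡C: 1 × 830 = 830
  C–H: 2 × 397 = 794
  H–H: 1 × 431 = 431
  Σ(broken) = 2055 kJ
Bonds formed (products):
  C–H: 4 × 397 = 1588
  C=C: 1 × 631 = 631
  Σ(formed) = 2219 kJ
ΔH = Σ(broken) − Σ(formed) = 2055 − 2219 = −164 kJ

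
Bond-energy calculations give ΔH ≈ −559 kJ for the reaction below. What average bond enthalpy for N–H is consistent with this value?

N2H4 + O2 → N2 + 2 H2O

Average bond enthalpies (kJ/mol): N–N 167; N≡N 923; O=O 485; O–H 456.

Let D be the N–H bond energy.
Σ(broken) = 4×D + 1×167 + 1×485 = 652 + 4D
Σ(formed) = 1×923 + 4×456 = 2747
ΔH = Σ(broken) − Σ(formed) = (652 + 4D) − (2747) = −2095 + 4D
Setting this equal to −559 kJ gives 4D = 1536, so D = 384 kJ/mol.

D(N–H) ≈ 384 kJ/mol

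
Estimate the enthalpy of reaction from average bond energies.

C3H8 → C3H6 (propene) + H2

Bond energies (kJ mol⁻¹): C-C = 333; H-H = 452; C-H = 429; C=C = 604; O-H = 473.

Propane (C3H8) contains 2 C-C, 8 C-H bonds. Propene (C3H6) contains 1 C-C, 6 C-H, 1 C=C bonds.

ΔH ≈ +135 kJ

Bonds broken (reactants):
  C-C: 2 × 333 = 666
  C-H: 8 × 429 = 3432
  Σ(broken) = 4098 kJ
Bonds formed (products):
  C-C: 1 × 333 = 333
  C-H: 6 × 429 = 2574
  C=C: 1 × 604 = 604
  H-H: 1 × 452 = 452
  Σ(formed) = 3963 kJ
ΔH = Σ(broken) − Σ(formed) = 4098 − 3963 = +135 kJ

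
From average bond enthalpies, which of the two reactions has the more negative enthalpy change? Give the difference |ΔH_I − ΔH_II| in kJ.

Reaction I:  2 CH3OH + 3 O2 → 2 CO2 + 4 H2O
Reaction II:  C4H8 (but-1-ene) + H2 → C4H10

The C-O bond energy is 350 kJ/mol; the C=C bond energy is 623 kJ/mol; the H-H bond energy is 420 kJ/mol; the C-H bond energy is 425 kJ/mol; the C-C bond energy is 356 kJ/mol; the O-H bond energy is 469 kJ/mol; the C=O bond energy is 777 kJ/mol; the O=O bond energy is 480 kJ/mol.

Reaction I:
  Bonds broken (reactants):
    C-H: 6 × 425 = 2550
    C-O: 2 × 350 = 700
    O-H: 2 × 469 = 938
    O=O: 3 × 480 = 1440
    Σ(broken) = 5628 kJ
  Bonds formed (products):
    C=O: 4 × 777 = 3108
    O-H: 8 × 469 = 3752
    Σ(formed) = 6860 kJ
  ΔH_I = 5628 − 6860 = −1232 kJ
Reaction II:
  Bonds broken (reactants):
    C-C: 2 × 356 = 712
    C-H: 8 × 425 = 3400
    C=C: 1 × 623 = 623
    H-H: 1 × 420 = 420
    Σ(broken) = 5155 kJ
  Bonds formed (products):
    C-C: 3 × 356 = 1068
    C-H: 10 × 425 = 4250
    Σ(formed) = 5318 kJ
  ΔH_II = 5155 − 5318 = −163 kJ
ΔH_I − ΔH_II = −1069 kJ, so reaction I has the more negative ΔH; |ΔH_I − ΔH_II| = 1069 kJ.

Reaction I, by 1069 kJ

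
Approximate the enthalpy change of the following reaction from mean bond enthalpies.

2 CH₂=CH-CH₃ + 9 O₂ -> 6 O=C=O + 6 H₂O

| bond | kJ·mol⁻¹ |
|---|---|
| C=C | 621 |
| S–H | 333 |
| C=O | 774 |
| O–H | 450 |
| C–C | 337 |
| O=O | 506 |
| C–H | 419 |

Bonds broken (reactants):
  C–C: 2 × 337 = 674
  C–H: 12 × 419 = 5028
  C=C: 2 × 621 = 1242
  O=O: 9 × 506 = 4554
  Σ(broken) = 11498 kJ
Bonds formed (products):
  C=O: 12 × 774 = 9288
  O–H: 12 × 450 = 5400
  Σ(formed) = 14688 kJ
ΔH = Σ(broken) − Σ(formed) = 11498 − 14688 = −3190 kJ

ΔH ≈ −3190 kJ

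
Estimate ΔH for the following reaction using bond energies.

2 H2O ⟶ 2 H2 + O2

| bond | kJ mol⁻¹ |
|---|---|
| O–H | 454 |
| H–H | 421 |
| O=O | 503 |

ΔH ≈ +471 kJ

Bonds broken (reactants):
  O–H: 4 × 454 = 1816
  Σ(broken) = 1816 kJ
Bonds formed (products):
  H–H: 2 × 421 = 842
  O=O: 1 × 503 = 503
  Σ(formed) = 1345 kJ
ΔH = Σ(broken) − Σ(formed) = 1816 − 1345 = +471 kJ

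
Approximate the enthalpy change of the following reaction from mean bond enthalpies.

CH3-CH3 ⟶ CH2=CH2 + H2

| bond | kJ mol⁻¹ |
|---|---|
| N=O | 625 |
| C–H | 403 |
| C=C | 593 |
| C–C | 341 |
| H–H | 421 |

Bonds broken (reactants):
  C–C: 1 × 341 = 341
  C–H: 6 × 403 = 2418
  Σ(broken) = 2759 kJ
Bonds formed (products):
  C–H: 4 × 403 = 1612
  C=C: 1 × 593 = 593
  H–H: 1 × 421 = 421
  Σ(formed) = 2626 kJ
ΔH = Σ(broken) − Σ(formed) = 2759 − 2626 = +133 kJ

ΔH ≈ +133 kJ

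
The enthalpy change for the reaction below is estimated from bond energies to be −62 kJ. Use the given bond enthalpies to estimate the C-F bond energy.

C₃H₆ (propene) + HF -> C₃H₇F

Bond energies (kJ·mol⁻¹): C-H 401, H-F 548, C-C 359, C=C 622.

Let D be the C-F bond energy.
Σ(broken) = 1×359 + 6×401 + 1×622 + 1×548 = 3935
Σ(formed) = 2×359 + 1×D + 7×401 = 3525 + D
ΔH = Σ(broken) − Σ(formed) = (3935) − (3525 + D) = +410 − D
Setting this equal to −62 kJ gives D = 472 kJ/mol.

D(C-F) ≈ 472 kJ/mol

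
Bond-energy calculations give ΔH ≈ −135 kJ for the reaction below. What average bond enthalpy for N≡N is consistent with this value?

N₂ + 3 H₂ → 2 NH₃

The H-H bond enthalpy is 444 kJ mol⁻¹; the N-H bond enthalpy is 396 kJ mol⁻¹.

D(N≡N) ≈ 909 kJ/mol

Let D be the N≡N bond energy.
Σ(broken) = 3×444 + 1×D = 1332 + D
Σ(formed) = 6×396 = 2376
ΔH = Σ(broken) − Σ(formed) = (1332 + D) − (2376) = −1044 + D
Setting this equal to −135 kJ gives D = 909 kJ/mol.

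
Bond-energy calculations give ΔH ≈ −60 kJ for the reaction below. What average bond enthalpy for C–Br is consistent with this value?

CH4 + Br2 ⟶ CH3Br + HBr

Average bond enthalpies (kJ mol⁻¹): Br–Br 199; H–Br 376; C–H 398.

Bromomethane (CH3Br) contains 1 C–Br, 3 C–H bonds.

Let D be the C–Br bond energy.
Σ(broken) = 1×199 + 4×398 = 1791
Σ(formed) = 1×D + 3×398 + 1×376 = 1570 + D
ΔH = Σ(broken) − Σ(formed) = (1791) − (1570 + D) = +221 − D
Setting this equal to −60 kJ gives D = 281 kJ/mol.

D(C–Br) ≈ 281 kJ/mol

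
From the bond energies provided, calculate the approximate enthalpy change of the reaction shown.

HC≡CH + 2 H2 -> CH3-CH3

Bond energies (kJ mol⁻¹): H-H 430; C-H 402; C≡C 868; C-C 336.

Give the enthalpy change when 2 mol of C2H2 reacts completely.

Bonds broken (reactants):
  C≡C: 1 × 868 = 868
  C-H: 2 × 402 = 804
  H-H: 2 × 430 = 860
  Σ(broken) = 2532 kJ
Bonds formed (products):
  C-C: 1 × 336 = 336
  C-H: 6 × 402 = 2412
  Σ(formed) = 2748 kJ
ΔH = Σ(broken) − Σ(formed) = 2532 − 2748 = −216 kJ
For 2× the reaction as written: 2 × (−216) = −432 kJ

ΔH = −432 kJ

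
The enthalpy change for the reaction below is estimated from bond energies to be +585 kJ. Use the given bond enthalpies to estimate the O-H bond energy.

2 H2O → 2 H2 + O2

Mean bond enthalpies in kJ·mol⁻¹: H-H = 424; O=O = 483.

D(O-H) ≈ 479 kJ/mol

Let D be the O-H bond energy.
Σ(broken) = 4×D = 4D
Σ(formed) = 2×424 + 1×483 = 1331
ΔH = Σ(broken) − Σ(formed) = (4D) − (1331) = −1331 + 4D
Setting this equal to +585 kJ gives 4D = 1916, so D = 479 kJ/mol.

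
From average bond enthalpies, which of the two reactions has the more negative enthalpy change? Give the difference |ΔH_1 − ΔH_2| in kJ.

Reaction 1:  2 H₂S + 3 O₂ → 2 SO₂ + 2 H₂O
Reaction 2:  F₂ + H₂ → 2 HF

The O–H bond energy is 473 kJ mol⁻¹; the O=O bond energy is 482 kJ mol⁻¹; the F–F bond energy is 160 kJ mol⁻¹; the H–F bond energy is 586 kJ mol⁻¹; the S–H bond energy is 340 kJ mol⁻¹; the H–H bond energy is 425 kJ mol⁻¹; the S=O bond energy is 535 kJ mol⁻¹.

Reaction 1:
  Bonds broken (reactants):
    O=O: 3 × 482 = 1446
    S–H: 4 × 340 = 1360
    Σ(broken) = 2806 kJ
  Bonds formed (products):
    O–H: 4 × 473 = 1892
    S=O: 4 × 535 = 2140
    Σ(formed) = 4032 kJ
  ΔH_1 = 2806 − 4032 = −1226 kJ
Reaction 2:
  Bonds broken (reactants):
    F–F: 1 × 160 = 160
    H–H: 1 × 425 = 425
    Σ(broken) = 585 kJ
  Bonds formed (products):
    H–F: 2 × 586 = 1172
    Σ(formed) = 1172 kJ
  ΔH_2 = 585 − 1172 = −587 kJ
ΔH_1 − ΔH_2 = −639 kJ, so reaction 1 has the more negative ΔH; |ΔH_1 − ΔH_2| = 639 kJ.

Reaction 1, by 639 kJ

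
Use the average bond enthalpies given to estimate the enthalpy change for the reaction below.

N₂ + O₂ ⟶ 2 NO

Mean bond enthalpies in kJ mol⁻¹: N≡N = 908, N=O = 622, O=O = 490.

ΔH ≈ +154 kJ

Bonds broken (reactants):
  N≡N: 1 × 908 = 908
  O=O: 1 × 490 = 490
  Σ(broken) = 1398 kJ
Bonds formed (products):
  N=O: 2 × 622 = 1244
  Σ(formed) = 1244 kJ
ΔH = Σ(broken) − Σ(formed) = 1398 − 1244 = +154 kJ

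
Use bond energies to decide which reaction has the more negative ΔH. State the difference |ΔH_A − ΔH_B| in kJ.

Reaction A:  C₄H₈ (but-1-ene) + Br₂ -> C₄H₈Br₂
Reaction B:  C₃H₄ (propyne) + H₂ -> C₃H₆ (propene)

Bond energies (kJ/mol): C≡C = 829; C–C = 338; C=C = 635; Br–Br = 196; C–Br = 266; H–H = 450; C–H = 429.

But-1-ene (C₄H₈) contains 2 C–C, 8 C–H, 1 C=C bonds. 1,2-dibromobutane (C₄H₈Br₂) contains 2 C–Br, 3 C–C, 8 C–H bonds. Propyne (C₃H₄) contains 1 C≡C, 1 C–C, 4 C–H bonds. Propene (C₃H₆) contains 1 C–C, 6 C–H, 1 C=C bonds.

Reaction A:
  Bonds broken (reactants):
    Br–Br: 1 × 196 = 196
    C–C: 2 × 338 = 676
    C–H: 8 × 429 = 3432
    C=C: 1 × 635 = 635
    Σ(broken) = 4939 kJ
  Bonds formed (products):
    C–Br: 2 × 266 = 532
    C–C: 3 × 338 = 1014
    C–H: 8 × 429 = 3432
    Σ(formed) = 4978 kJ
  ΔH_A = 4939 − 4978 = −39 kJ
Reaction B:
  Bonds broken (reactants):
    C≡C: 1 × 829 = 829
    C–C: 1 × 338 = 338
    C–H: 4 × 429 = 1716
    H–H: 1 × 450 = 450
    Σ(broken) = 3333 kJ
  Bonds formed (products):
    C–C: 1 × 338 = 338
    C–H: 6 × 429 = 2574
    C=C: 1 × 635 = 635
    Σ(formed) = 3547 kJ
  ΔH_B = 3333 − 3547 = −214 kJ
ΔH_A − ΔH_B = +175 kJ, so reaction B has the more negative ΔH; |ΔH_A − ΔH_B| = 175 kJ.

Reaction B, by 175 kJ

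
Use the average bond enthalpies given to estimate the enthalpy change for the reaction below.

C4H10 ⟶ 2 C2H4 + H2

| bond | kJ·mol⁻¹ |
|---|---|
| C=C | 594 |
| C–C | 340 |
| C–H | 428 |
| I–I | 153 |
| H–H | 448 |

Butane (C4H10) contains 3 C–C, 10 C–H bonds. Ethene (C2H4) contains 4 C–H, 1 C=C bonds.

Bonds broken (reactants):
  C–C: 3 × 340 = 1020
  C–H: 10 × 428 = 4280
  Σ(broken) = 5300 kJ
Bonds formed (products):
  C–H: 8 × 428 = 3424
  C=C: 2 × 594 = 1188
  H–H: 1 × 448 = 448
  Σ(formed) = 5060 kJ
ΔH = Σ(broken) − Σ(formed) = 5300 − 5060 = +240 kJ

ΔH ≈ +240 kJ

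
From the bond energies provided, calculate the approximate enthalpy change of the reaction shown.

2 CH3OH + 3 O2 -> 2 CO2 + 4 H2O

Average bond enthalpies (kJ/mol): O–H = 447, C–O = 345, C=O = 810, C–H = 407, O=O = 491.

Bonds broken (reactants):
  C–H: 6 × 407 = 2442
  C–O: 2 × 345 = 690
  O–H: 2 × 447 = 894
  O=O: 3 × 491 = 1473
  Σ(broken) = 5499 kJ
Bonds formed (products):
  C=O: 4 × 810 = 3240
  O–H: 8 × 447 = 3576
  Σ(formed) = 6816 kJ
ΔH = Σ(broken) − Σ(formed) = 5499 − 6816 = −1317 kJ

ΔH ≈ −1317 kJ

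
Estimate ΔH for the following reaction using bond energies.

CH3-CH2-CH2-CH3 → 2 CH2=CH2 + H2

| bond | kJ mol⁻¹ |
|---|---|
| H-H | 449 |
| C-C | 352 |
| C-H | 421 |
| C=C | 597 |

ΔH ≈ +255 kJ

Bonds broken (reactants):
  C-C: 3 × 352 = 1056
  C-H: 10 × 421 = 4210
  Σ(broken) = 5266 kJ
Bonds formed (products):
  C-H: 8 × 421 = 3368
  C=C: 2 × 597 = 1194
  H-H: 1 × 449 = 449
  Σ(formed) = 5011 kJ
ΔH = Σ(broken) − Σ(formed) = 5266 − 5011 = +255 kJ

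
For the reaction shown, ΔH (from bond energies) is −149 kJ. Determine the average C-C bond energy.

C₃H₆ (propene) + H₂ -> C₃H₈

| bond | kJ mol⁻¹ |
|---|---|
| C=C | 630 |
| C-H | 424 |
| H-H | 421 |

D(C-C) ≈ 352 kJ/mol

Let D be the C-C bond energy.
Σ(broken) = 1×D + 6×424 + 1×630 + 1×421 = 3595 + D
Σ(formed) = 2×D + 8×424 = 3392 + 2D
ΔH = Σ(broken) − Σ(formed) = (3595 + D) − (3392 + 2D) = +203 − D
Setting this equal to −149 kJ gives D = 352 kJ/mol.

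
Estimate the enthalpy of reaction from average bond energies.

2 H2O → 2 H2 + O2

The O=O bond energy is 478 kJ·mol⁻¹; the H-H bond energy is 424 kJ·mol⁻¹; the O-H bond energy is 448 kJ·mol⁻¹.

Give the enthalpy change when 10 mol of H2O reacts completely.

Bonds broken (reactants):
  O-H: 4 × 448 = 1792
  Σ(broken) = 1792 kJ
Bonds formed (products):
  H-H: 2 × 424 = 848
  O=O: 1 × 478 = 478
  Σ(formed) = 1326 kJ
ΔH = Σ(broken) − Σ(formed) = 1792 − 1326 = +466 kJ
For 5× the reaction as written: 5 × (+466) = +2330 kJ

ΔH = +2330 kJ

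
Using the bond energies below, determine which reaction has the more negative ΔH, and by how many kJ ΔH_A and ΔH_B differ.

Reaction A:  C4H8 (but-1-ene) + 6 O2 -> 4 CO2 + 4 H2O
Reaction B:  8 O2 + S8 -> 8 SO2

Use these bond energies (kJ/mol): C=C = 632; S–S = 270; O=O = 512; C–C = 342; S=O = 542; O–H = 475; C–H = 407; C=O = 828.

Reaction A, by 364 kJ

Reaction A:
  Bonds broken (reactants):
    C–C: 2 × 342 = 684
    C–H: 8 × 407 = 3256
    C=C: 1 × 632 = 632
    O=O: 6 × 512 = 3072
    Σ(broken) = 7644 kJ
  Bonds formed (products):
    C=O: 8 × 828 = 6624
    O–H: 8 × 475 = 3800
    Σ(formed) = 10424 kJ
  ΔH_A = 7644 − 10424 = −2780 kJ
Reaction B:
  Bonds broken (reactants):
    O=O: 8 × 512 = 4096
    S–S: 8 × 270 = 2160
    Σ(broken) = 6256 kJ
  Bonds formed (products):
    S=O: 16 × 542 = 8672
    Σ(formed) = 8672 kJ
  ΔH_B = 6256 − 8672 = −2416 kJ
ΔH_A − ΔH_B = −364 kJ, so reaction A has the more negative ΔH; |ΔH_A − ΔH_B| = 364 kJ.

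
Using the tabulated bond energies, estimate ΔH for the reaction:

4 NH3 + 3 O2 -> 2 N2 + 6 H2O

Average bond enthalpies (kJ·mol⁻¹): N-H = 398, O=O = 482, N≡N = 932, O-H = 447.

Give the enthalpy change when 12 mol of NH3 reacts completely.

ΔH = −3018 kJ

Bonds broken (reactants):
  N-H: 12 × 398 = 4776
  O=O: 3 × 482 = 1446
  Σ(broken) = 6222 kJ
Bonds formed (products):
  N≡N: 2 × 932 = 1864
  O-H: 12 × 447 = 5364
  Σ(formed) = 7228 kJ
ΔH = Σ(broken) − Σ(formed) = 6222 − 7228 = −1006 kJ
For 3× the reaction as written: 3 × (−1006) = −3018 kJ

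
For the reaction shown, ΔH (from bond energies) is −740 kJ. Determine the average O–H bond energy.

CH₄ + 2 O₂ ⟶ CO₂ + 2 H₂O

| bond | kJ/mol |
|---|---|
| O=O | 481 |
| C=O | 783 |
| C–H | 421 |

Let D be the O–H bond energy.
Σ(broken) = 4×421 + 2×481 = 2646
Σ(formed) = 2×783 + 4×D = 1566 + 4D
ΔH = Σ(broken) − Σ(formed) = (2646) − (1566 + 4D) = +1080 − 4D
Setting this equal to −740 kJ gives 4D = 1820, so D = 455 kJ/mol.

D(O–H) ≈ 455 kJ/mol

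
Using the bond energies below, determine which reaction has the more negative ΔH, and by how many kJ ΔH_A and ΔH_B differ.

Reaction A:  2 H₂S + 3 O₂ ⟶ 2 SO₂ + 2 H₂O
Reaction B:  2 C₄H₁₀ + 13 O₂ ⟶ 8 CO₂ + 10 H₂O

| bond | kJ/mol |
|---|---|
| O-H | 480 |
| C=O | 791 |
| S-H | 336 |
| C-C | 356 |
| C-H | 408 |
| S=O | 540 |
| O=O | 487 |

Reaction B, by 4354 kJ

Reaction A:
  Bonds broken (reactants):
    O=O: 3 × 487 = 1461
    S-H: 4 × 336 = 1344
    Σ(broken) = 2805 kJ
  Bonds formed (products):
    O-H: 4 × 480 = 1920
    S=O: 4 × 540 = 2160
    Σ(formed) = 4080 kJ
  ΔH_A = 2805 − 4080 = −1275 kJ
Reaction B:
  Bonds broken (reactants):
    C-C: 6 × 356 = 2136
    C-H: 20 × 408 = 8160
    O=O: 13 × 487 = 6331
    Σ(broken) = 16627 kJ
  Bonds formed (products):
    C=O: 16 × 791 = 12656
    O-H: 20 × 480 = 9600
    Σ(formed) = 22256 kJ
  ΔH_B = 16627 − 22256 = −5629 kJ
ΔH_A − ΔH_B = +4354 kJ, so reaction B has the more negative ΔH; |ΔH_A − ΔH_B| = 4354 kJ.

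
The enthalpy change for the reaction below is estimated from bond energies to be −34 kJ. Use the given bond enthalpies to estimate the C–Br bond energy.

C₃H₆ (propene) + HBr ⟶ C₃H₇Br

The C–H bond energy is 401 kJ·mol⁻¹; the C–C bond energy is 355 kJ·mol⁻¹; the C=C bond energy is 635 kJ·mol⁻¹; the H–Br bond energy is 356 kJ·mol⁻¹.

D(C–Br) ≈ 269 kJ/mol

Let D be the C–Br bond energy.
Σ(broken) = 1×355 + 6×401 + 1×635 + 1×356 = 3752
Σ(formed) = 1×D + 2×355 + 7×401 = 3517 + D
ΔH = Σ(broken) − Σ(formed) = (3752) − (3517 + D) = +235 − D
Setting this equal to −34 kJ gives D = 269 kJ/mol.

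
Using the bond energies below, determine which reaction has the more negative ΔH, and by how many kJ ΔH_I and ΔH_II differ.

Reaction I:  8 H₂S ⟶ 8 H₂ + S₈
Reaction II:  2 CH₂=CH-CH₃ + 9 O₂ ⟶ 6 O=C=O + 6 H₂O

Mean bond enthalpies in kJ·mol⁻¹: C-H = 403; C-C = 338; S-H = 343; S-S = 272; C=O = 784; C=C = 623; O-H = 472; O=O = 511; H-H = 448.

Reaction I:
  Bonds broken (reactants):
    S-H: 16 × 343 = 5488
    Σ(broken) = 5488 kJ
  Bonds formed (products):
    H-H: 8 × 448 = 3584
    S-S: 8 × 272 = 2176
    Σ(formed) = 5760 kJ
  ΔH_I = 5488 − 5760 = −272 kJ
Reaction II:
  Bonds broken (reactants):
    C-C: 2 × 338 = 676
    C-H: 12 × 403 = 4836
    C=C: 2 × 623 = 1246
    O=O: 9 × 511 = 4599
    Σ(broken) = 11357 kJ
  Bonds formed (products):
    C=O: 12 × 784 = 9408
    O-H: 12 × 472 = 5664
    Σ(formed) = 15072 kJ
  ΔH_II = 11357 − 15072 = −3715 kJ
ΔH_I − ΔH_II = +3443 kJ, so reaction II has the more negative ΔH; |ΔH_I − ΔH_II| = 3443 kJ.

Reaction II, by 3443 kJ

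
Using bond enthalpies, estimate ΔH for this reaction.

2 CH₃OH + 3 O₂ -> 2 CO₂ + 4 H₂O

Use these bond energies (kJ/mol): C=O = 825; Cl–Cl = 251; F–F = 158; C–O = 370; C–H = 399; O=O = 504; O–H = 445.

Bonds broken (reactants):
  C–H: 6 × 399 = 2394
  C–O: 2 × 370 = 740
  O–H: 2 × 445 = 890
  O=O: 3 × 504 = 1512
  Σ(broken) = 5536 kJ
Bonds formed (products):
  C=O: 4 × 825 = 3300
  O–H: 8 × 445 = 3560
  Σ(formed) = 6860 kJ
ΔH = Σ(broken) − Σ(formed) = 5536 − 6860 = −1324 kJ

ΔH ≈ −1324 kJ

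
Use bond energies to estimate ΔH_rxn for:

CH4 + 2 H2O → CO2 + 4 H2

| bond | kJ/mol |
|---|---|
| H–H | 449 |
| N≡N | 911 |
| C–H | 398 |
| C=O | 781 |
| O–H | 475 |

Bonds broken (reactants):
  C–H: 4 × 398 = 1592
  O–H: 4 × 475 = 1900
  Σ(broken) = 3492 kJ
Bonds formed (products):
  C=O: 2 × 781 = 1562
  H–H: 4 × 449 = 1796
  Σ(formed) = 3358 kJ
ΔH = Σ(broken) − Σ(formed) = 3492 − 3358 = +134 kJ

ΔH ≈ +134 kJ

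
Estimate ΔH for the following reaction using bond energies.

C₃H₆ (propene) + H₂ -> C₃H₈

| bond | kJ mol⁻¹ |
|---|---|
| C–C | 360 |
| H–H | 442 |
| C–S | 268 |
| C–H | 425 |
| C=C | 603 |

ΔH ≈ −165 kJ

Bonds broken (reactants):
  C–C: 1 × 360 = 360
  C–H: 6 × 425 = 2550
  C=C: 1 × 603 = 603
  H–H: 1 × 442 = 442
  Σ(broken) = 3955 kJ
Bonds formed (products):
  C–C: 2 × 360 = 720
  C–H: 8 × 425 = 3400
  Σ(formed) = 4120 kJ
ΔH = Σ(broken) − Σ(formed) = 3955 − 4120 = −165 kJ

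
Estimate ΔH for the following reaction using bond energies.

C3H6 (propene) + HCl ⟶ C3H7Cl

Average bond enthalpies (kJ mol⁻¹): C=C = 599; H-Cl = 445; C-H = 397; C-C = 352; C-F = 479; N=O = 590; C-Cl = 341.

ΔH ≈ −46 kJ

Bonds broken (reactants):
  C-C: 1 × 352 = 352
  C-H: 6 × 397 = 2382
  C=C: 1 × 599 = 599
  H-Cl: 1 × 445 = 445
  Σ(broken) = 3778 kJ
Bonds formed (products):
  C-C: 2 × 352 = 704
  C-Cl: 1 × 341 = 341
  C-H: 7 × 397 = 2779
  Σ(formed) = 3824 kJ
ΔH = Σ(broken) − Σ(formed) = 3778 − 3824 = −46 kJ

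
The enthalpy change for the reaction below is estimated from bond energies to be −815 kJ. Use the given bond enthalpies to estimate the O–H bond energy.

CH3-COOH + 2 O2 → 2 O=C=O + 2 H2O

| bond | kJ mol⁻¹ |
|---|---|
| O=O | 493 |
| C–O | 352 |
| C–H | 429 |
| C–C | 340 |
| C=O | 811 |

Let D be the O–H bond energy.
Σ(broken) = 1×340 + 3×429 + 1×352 + 1×811 + 1×D + 2×493 = 3776 + D
Σ(formed) = 4×811 + 4×D = 3244 + 4D
ΔH = Σ(broken) − Σ(formed) = (3776 + D) − (3244 + 4D) = +532 − 3D
Setting this equal to −815 kJ gives 3D = 1347, so D = 449 kJ/mol.

D(O–H) ≈ 449 kJ/mol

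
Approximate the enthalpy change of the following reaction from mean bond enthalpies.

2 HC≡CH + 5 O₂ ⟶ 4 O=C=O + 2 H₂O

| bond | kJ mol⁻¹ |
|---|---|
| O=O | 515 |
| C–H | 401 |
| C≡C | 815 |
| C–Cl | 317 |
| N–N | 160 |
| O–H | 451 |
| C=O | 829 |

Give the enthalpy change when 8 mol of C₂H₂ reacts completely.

Bonds broken (reactants):
  C≡C: 2 × 815 = 1630
  C–H: 4 × 401 = 1604
  O=O: 5 × 515 = 2575
  Σ(broken) = 5809 kJ
Bonds formed (products):
  C=O: 8 × 829 = 6632
  O–H: 4 × 451 = 1804
  Σ(formed) = 8436 kJ
ΔH = Σ(broken) − Σ(formed) = 5809 − 8436 = −2627 kJ
For 4× the reaction as written: 4 × (−2627) = −10508 kJ

ΔH = −10508 kJ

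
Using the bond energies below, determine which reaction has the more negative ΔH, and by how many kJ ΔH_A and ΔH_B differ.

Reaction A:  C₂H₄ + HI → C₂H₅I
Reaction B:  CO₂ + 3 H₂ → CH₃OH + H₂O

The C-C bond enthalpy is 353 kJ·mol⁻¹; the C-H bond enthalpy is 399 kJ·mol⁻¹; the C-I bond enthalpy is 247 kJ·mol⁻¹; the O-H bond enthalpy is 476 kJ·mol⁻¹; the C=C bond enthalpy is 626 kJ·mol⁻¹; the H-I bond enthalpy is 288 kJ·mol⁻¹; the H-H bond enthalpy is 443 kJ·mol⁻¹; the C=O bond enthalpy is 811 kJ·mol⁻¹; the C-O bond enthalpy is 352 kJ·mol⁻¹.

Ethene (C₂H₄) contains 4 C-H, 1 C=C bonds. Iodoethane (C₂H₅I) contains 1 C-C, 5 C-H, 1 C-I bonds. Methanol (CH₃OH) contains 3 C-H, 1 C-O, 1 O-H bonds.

Reaction A, by 59 kJ

Reaction A:
  Bonds broken (reactants):
    C-H: 4 × 399 = 1596
    C=C: 1 × 626 = 626
    H-I: 1 × 288 = 288
    Σ(broken) = 2510 kJ
  Bonds formed (products):
    C-C: 1 × 353 = 353
    C-H: 5 × 399 = 1995
    C-I: 1 × 247 = 247
    Σ(formed) = 2595 kJ
  ΔH_A = 2510 − 2595 = −85 kJ
Reaction B:
  Bonds broken (reactants):
    C=O: 2 × 811 = 1622
    H-H: 3 × 443 = 1329
    Σ(broken) = 2951 kJ
  Bonds formed (products):
    C-H: 3 × 399 = 1197
    C-O: 1 × 352 = 352
    O-H: 3 × 476 = 1428
    Σ(formed) = 2977 kJ
  ΔH_B = 2951 − 2977 = −26 kJ
ΔH_A − ΔH_B = −59 kJ, so reaction A has the more negative ΔH; |ΔH_A − ΔH_B| = 59 kJ.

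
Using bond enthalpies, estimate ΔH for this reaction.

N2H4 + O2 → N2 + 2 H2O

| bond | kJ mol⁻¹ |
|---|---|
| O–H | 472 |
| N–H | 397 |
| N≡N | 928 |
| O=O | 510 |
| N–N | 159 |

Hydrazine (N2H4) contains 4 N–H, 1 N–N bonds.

Bonds broken (reactants):
  N–H: 4 × 397 = 1588
  N–N: 1 × 159 = 159
  O=O: 1 × 510 = 510
  Σ(broken) = 2257 kJ
Bonds formed (products):
  N≡N: 1 × 928 = 928
  O–H: 4 × 472 = 1888
  Σ(formed) = 2816 kJ
ΔH = Σ(broken) − Σ(formed) = 2257 − 2816 = −559 kJ

ΔH ≈ −559 kJ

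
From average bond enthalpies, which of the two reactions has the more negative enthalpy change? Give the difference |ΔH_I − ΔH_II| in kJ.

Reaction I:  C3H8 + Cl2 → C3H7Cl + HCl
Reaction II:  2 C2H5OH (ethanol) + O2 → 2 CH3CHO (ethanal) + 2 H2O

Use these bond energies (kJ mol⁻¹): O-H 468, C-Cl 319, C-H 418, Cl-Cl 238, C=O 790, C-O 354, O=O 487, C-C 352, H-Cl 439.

Reaction II, by 383 kJ

Reaction I:
  Bonds broken (reactants):
    C-C: 2 × 352 = 704
    C-H: 8 × 418 = 3344
    Cl-Cl: 1 × 238 = 238
    Σ(broken) = 4286 kJ
  Bonds formed (products):
    C-C: 2 × 352 = 704
    C-Cl: 1 × 319 = 319
    C-H: 7 × 418 = 2926
    H-Cl: 1 × 439 = 439
    Σ(formed) = 4388 kJ
  ΔH_I = 4286 − 4388 = −102 kJ
Reaction II:
  Bonds broken (reactants):
    C-C: 2 × 352 = 704
    C-H: 10 × 418 = 4180
    C-O: 2 × 354 = 708
    O-H: 2 × 468 = 936
    O=O: 1 × 487 = 487
    Σ(broken) = 7015 kJ
  Bonds formed (products):
    C-C: 2 × 352 = 704
    C-H: 8 × 418 = 3344
    C=O: 2 × 790 = 1580
    O-H: 4 × 468 = 1872
    Σ(formed) = 7500 kJ
  ΔH_II = 7015 − 7500 = −485 kJ
ΔH_I − ΔH_II = +383 kJ, so reaction II has the more negative ΔH; |ΔH_I − ΔH_II| = 383 kJ.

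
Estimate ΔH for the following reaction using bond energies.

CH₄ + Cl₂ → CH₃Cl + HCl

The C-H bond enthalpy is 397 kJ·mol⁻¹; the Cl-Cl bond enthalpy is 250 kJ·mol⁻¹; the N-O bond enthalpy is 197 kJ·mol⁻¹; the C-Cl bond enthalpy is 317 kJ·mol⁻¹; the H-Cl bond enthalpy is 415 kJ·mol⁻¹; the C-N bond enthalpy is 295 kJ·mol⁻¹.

Bonds broken (reactants):
  C-H: 4 × 397 = 1588
  Cl-Cl: 1 × 250 = 250
  Σ(broken) = 1838 kJ
Bonds formed (products):
  C-Cl: 1 × 317 = 317
  C-H: 3 × 397 = 1191
  H-Cl: 1 × 415 = 415
  Σ(formed) = 1923 kJ
ΔH = Σ(broken) − Σ(formed) = 1838 − 1923 = −85 kJ

ΔH ≈ −85 kJ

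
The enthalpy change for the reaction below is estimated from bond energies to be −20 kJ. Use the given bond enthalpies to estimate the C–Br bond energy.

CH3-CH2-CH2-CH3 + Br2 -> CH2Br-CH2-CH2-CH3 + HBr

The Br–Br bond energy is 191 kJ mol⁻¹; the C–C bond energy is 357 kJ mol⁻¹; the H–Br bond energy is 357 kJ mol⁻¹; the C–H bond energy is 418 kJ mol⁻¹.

D(C–Br) ≈ 272 kJ/mol

Let D be the C–Br bond energy.
Σ(broken) = 1×191 + 3×357 + 10×418 = 5442
Σ(formed) = 1×D + 3×357 + 9×418 + 1×357 = 5190 + D
ΔH = Σ(broken) − Σ(formed) = (5442) − (5190 + D) = +252 − D
Setting this equal to −20 kJ gives D = 272 kJ/mol.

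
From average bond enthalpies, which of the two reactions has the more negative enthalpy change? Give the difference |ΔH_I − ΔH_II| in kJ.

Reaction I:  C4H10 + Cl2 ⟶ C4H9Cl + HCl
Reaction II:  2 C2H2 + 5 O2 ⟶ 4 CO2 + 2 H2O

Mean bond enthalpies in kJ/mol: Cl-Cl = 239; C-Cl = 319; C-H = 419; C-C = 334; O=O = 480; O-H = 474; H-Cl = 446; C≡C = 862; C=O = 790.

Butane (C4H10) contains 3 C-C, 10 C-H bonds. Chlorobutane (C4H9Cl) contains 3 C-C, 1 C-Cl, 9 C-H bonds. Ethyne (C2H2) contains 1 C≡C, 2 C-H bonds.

Reaction I:
  Bonds broken (reactants):
    C-C: 3 × 334 = 1002
    C-H: 10 × 419 = 4190
    Cl-Cl: 1 × 239 = 239
    Σ(broken) = 5431 kJ
  Bonds formed (products):
    C-C: 3 × 334 = 1002
    C-Cl: 1 × 319 = 319
    C-H: 9 × 419 = 3771
    H-Cl: 1 × 446 = 446
    Σ(formed) = 5538 kJ
  ΔH_I = 5431 − 5538 = −107 kJ
Reaction II:
  Bonds broken (reactants):
    C≡C: 2 × 862 = 1724
    C-H: 4 × 419 = 1676
    O=O: 5 × 480 = 2400
    Σ(broken) = 5800 kJ
  Bonds formed (products):
    C=O: 8 × 790 = 6320
    O-H: 4 × 474 = 1896
    Σ(formed) = 8216 kJ
  ΔH_II = 5800 − 8216 = −2416 kJ
ΔH_I − ΔH_II = +2309 kJ, so reaction II has the more negative ΔH; |ΔH_I − ΔH_II| = 2309 kJ.

Reaction II, by 2309 kJ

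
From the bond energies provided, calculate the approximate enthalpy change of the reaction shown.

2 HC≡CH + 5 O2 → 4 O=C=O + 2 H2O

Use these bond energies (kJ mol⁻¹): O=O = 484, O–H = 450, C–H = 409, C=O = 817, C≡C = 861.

Bonds broken (reactants):
  C≡C: 2 × 861 = 1722
  C–H: 4 × 409 = 1636
  O=O: 5 × 484 = 2420
  Σ(broken) = 5778 kJ
Bonds formed (products):
  C=O: 8 × 817 = 6536
  O–H: 4 × 450 = 1800
  Σ(formed) = 8336 kJ
ΔH = Σ(broken) − Σ(formed) = 5778 − 8336 = −2558 kJ

ΔH ≈ −2558 kJ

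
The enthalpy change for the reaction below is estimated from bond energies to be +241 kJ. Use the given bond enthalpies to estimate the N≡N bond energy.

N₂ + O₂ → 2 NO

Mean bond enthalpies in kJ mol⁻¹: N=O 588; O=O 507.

D(N≡N) ≈ 910 kJ/mol

Let D be the N≡N bond energy.
Σ(broken) = 1×D + 1×507 = 507 + D
Σ(formed) = 2×588 = 1176
ΔH = Σ(broken) − Σ(formed) = (507 + D) − (1176) = −669 + D
Setting this equal to +241 kJ gives D = 910 kJ/mol.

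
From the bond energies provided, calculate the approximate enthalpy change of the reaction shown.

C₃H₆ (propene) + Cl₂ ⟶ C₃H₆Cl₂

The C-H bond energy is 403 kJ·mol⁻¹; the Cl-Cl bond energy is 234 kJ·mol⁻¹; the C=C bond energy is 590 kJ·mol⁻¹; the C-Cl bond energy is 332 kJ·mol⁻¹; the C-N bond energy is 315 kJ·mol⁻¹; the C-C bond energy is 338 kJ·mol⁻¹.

Bonds broken (reactants):
  C-C: 1 × 338 = 338
  C-H: 6 × 403 = 2418
  C=C: 1 × 590 = 590
  Cl-Cl: 1 × 234 = 234
  Σ(broken) = 3580 kJ
Bonds formed (products):
  C-C: 2 × 338 = 676
  C-Cl: 2 × 332 = 664
  C-H: 6 × 403 = 2418
  Σ(formed) = 3758 kJ
ΔH = Σ(broken) − Σ(formed) = 3580 − 3758 = −178 kJ

ΔH ≈ −178 kJ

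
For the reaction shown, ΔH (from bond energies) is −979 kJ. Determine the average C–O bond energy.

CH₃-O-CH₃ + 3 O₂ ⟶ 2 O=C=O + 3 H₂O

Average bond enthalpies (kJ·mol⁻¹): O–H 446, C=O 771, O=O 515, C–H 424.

D(C–O) ≈ 346 kJ/mol

Let D be the C–O bond energy.
Σ(broken) = 6×424 + 2×D + 3×515 = 4089 + 2D
Σ(formed) = 4×771 + 6×446 = 5760
ΔH = Σ(broken) − Σ(formed) = (4089 + 2D) − (5760) = −1671 + 2D
Setting this equal to −979 kJ gives 2D = 692, so D = 346 kJ/mol.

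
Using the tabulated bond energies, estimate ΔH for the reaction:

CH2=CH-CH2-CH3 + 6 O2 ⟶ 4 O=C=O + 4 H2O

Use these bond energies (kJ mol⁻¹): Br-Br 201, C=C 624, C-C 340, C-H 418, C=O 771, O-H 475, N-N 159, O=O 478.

ΔH ≈ −2452 kJ

Bonds broken (reactants):
  C-C: 2 × 340 = 680
  C-H: 8 × 418 = 3344
  C=C: 1 × 624 = 624
  O=O: 6 × 478 = 2868
  Σ(broken) = 7516 kJ
Bonds formed (products):
  C=O: 8 × 771 = 6168
  O-H: 8 × 475 = 3800
  Σ(formed) = 9968 kJ
ΔH = Σ(broken) − Σ(formed) = 7516 − 9968 = −2452 kJ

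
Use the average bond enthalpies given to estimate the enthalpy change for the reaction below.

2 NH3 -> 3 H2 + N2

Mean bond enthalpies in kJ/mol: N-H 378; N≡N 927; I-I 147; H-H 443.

ΔH ≈ +12 kJ

Bonds broken (reactants):
  N-H: 6 × 378 = 2268
  Σ(broken) = 2268 kJ
Bonds formed (products):
  H-H: 3 × 443 = 1329
  N≡N: 1 × 927 = 927
  Σ(formed) = 2256 kJ
ΔH = Σ(broken) − Σ(formed) = 2268 − 2256 = +12 kJ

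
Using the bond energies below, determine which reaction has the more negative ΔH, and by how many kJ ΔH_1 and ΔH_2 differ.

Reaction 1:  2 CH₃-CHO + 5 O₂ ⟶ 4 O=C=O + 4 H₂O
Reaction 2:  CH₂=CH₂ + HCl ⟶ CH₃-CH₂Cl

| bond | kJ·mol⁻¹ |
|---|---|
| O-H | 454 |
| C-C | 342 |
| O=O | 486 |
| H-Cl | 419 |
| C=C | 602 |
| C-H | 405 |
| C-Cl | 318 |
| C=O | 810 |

Reaction 1, by 2094 kJ

Reaction 1:
  Bonds broken (reactants):
    C-C: 2 × 342 = 684
    C-H: 8 × 405 = 3240
    C=O: 2 × 810 = 1620
    O=O: 5 × 486 = 2430
    Σ(broken) = 7974 kJ
  Bonds formed (products):
    C=O: 8 × 810 = 6480
    O-H: 8 × 454 = 3632
    Σ(formed) = 10112 kJ
  ΔH_1 = 7974 − 10112 = −2138 kJ
Reaction 2:
  Bonds broken (reactants):
    C-H: 4 × 405 = 1620
    C=C: 1 × 602 = 602
    H-Cl: 1 × 419 = 419
    Σ(broken) = 2641 kJ
  Bonds formed (products):
    C-C: 1 × 342 = 342
    C-Cl: 1 × 318 = 318
    C-H: 5 × 405 = 2025
    Σ(formed) = 2685 kJ
  ΔH_2 = 2641 − 2685 = −44 kJ
ΔH_1 − ΔH_2 = −2094 kJ, so reaction 1 has the more negative ΔH; |ΔH_1 − ΔH_2| = 2094 kJ.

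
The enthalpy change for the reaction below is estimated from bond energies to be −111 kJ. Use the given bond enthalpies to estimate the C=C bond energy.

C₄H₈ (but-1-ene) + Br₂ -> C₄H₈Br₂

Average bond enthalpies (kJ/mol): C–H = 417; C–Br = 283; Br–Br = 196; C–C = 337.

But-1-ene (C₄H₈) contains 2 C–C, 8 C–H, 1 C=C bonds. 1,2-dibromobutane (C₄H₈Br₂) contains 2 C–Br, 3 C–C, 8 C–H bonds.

D(C=C) ≈ 596 kJ/mol

Let D be the C=C bond energy.
Σ(broken) = 1×196 + 2×337 + 8×417 + 1×D = 4206 + D
Σ(formed) = 2×283 + 3×337 + 8×417 = 4913
ΔH = Σ(broken) − Σ(formed) = (4206 + D) − (4913) = −707 + D
Setting this equal to −111 kJ gives D = 596 kJ/mol.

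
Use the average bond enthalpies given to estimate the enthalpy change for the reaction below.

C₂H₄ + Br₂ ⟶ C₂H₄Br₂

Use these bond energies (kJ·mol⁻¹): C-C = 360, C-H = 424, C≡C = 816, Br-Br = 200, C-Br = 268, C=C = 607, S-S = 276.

ΔH ≈ −89 kJ

Bonds broken (reactants):
  Br-Br: 1 × 200 = 200
  C-H: 4 × 424 = 1696
  C=C: 1 × 607 = 607
  Σ(broken) = 2503 kJ
Bonds formed (products):
  C-Br: 2 × 268 = 536
  C-C: 1 × 360 = 360
  C-H: 4 × 424 = 1696
  Σ(formed) = 2592 kJ
ΔH = Σ(broken) − Σ(formed) = 2503 − 2592 = −89 kJ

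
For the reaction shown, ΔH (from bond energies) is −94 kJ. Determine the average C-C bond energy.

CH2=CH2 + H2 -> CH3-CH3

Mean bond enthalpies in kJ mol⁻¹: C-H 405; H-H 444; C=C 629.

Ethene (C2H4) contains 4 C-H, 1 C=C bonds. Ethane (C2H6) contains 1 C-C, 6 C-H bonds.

D(C-C) ≈ 357 kJ/mol

Let D be the C-C bond energy.
Σ(broken) = 4×405 + 1×629 + 1×444 = 2693
Σ(formed) = 1×D + 6×405 = 2430 + D
ΔH = Σ(broken) − Σ(formed) = (2693) − (2430 + D) = +263 − D
Setting this equal to −94 kJ gives D = 357 kJ/mol.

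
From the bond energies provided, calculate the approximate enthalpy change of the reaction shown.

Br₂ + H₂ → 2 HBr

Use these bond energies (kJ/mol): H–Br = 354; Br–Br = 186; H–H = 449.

Bonds broken (reactants):
  Br–Br: 1 × 186 = 186
  H–H: 1 × 449 = 449
  Σ(broken) = 635 kJ
Bonds formed (products):
  H–Br: 2 × 354 = 708
  Σ(formed) = 708 kJ
ΔH = Σ(broken) − Σ(formed) = 635 − 708 = −73 kJ

ΔH ≈ −73 kJ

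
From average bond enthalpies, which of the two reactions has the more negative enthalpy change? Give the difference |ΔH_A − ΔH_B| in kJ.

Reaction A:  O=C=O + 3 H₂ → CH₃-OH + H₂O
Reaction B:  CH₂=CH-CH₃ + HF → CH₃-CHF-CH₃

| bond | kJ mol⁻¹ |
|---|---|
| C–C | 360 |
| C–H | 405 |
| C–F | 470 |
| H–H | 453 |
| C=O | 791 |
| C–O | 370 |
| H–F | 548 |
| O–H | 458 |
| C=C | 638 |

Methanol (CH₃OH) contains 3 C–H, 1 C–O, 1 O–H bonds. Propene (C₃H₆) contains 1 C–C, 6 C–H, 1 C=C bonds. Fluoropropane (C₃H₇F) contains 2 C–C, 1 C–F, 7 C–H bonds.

Reaction A:
  Bonds broken (reactants):
    C=O: 2 × 791 = 1582
    H–H: 3 × 453 = 1359
    Σ(broken) = 2941 kJ
  Bonds formed (products):
    C–H: 3 × 405 = 1215
    C–O: 1 × 370 = 370
    O–H: 3 × 458 = 1374
    Σ(formed) = 2959 kJ
  ΔH_A = 2941 − 2959 = −18 kJ
Reaction B:
  Bonds broken (reactants):
    C–C: 1 × 360 = 360
    C–H: 6 × 405 = 2430
    C=C: 1 × 638 = 638
    H–F: 1 × 548 = 548
    Σ(broken) = 3976 kJ
  Bonds formed (products):
    C–C: 2 × 360 = 720
    C–F: 1 × 470 = 470
    C–H: 7 × 405 = 2835
    Σ(formed) = 4025 kJ
  ΔH_B = 3976 − 4025 = −49 kJ
ΔH_A − ΔH_B = +31 kJ, so reaction B has the more negative ΔH; |ΔH_A − ΔH_B| = 31 kJ.

Reaction B, by 31 kJ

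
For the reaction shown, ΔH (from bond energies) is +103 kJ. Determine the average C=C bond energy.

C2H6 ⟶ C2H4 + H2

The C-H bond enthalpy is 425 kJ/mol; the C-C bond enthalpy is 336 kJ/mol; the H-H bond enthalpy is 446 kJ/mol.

D(C=C) ≈ 637 kJ/mol

Let D be the C=C bond energy.
Σ(broken) = 1×336 + 6×425 = 2886
Σ(formed) = 4×425 + 1×D + 1×446 = 2146 + D
ΔH = Σ(broken) − Σ(formed) = (2886) − (2146 + D) = +740 − D
Setting this equal to +103 kJ gives D = 637 kJ/mol.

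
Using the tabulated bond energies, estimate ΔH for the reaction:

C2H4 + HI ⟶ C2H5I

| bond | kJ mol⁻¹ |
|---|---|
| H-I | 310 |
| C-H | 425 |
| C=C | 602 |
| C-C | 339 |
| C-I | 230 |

ΔH ≈ −82 kJ

Bonds broken (reactants):
  C-H: 4 × 425 = 1700
  C=C: 1 × 602 = 602
  H-I: 1 × 310 = 310
  Σ(broken) = 2612 kJ
Bonds formed (products):
  C-C: 1 × 339 = 339
  C-H: 5 × 425 = 2125
  C-I: 1 × 230 = 230
  Σ(formed) = 2694 kJ
ΔH = Σ(broken) − Σ(formed) = 2612 − 2694 = −82 kJ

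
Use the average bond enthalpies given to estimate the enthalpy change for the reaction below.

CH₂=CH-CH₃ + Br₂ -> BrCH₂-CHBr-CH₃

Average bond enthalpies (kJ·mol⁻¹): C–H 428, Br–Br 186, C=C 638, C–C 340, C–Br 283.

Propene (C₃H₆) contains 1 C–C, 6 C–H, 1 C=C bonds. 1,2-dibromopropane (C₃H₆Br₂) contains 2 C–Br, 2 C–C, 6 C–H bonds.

ΔH ≈ −82 kJ

Bonds broken (reactants):
  Br–Br: 1 × 186 = 186
  C–C: 1 × 340 = 340
  C–H: 6 × 428 = 2568
  C=C: 1 × 638 = 638
  Σ(broken) = 3732 kJ
Bonds formed (products):
  C–Br: 2 × 283 = 566
  C–C: 2 × 340 = 680
  C–H: 6 × 428 = 2568
  Σ(formed) = 3814 kJ
ΔH = Σ(broken) − Σ(formed) = 3732 − 3814 = −82 kJ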